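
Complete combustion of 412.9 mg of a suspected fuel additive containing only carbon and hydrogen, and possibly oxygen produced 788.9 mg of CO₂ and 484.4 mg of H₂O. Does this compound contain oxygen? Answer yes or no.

yes

mol C = 0.7889 g CO₂ ÷ 44.009 g/mol = 0.017926 mol
mol H = 2 × 0.4844 g H₂O ÷ 18.015 g/mol = 0.053777 mol
C and H account for only 0.26952 g of the 0.4129 g sample; the remaining 0.14338 g must be oxygen.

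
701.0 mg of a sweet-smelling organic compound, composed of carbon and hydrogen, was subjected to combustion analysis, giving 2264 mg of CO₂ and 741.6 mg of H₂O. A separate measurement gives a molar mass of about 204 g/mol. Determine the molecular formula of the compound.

mol C = 2.264 g CO₂ ÷ 44.009 g/mol = 0.051444 mol
mol H = 2 × 0.7416 g H₂O ÷ 18.015 g/mol = 0.082331 mol
Divide by the smallest (0.051444 mol): C 1.000, H 1.600
Multiplying each by 5 gives whole numbers: C 5.00, H 8.00
Empirical formula: C5H8
Empirical-formula mass = 68.12 g/mol; 204 ÷ 68.12 ≈ 3, so the molecular formula is C15H24.

C15H24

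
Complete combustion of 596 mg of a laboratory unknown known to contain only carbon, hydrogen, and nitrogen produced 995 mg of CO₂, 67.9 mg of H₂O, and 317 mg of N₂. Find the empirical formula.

C3HN3

mol C = 0.995 g CO₂ ÷ 44.009 g/mol = 0.02261 mol
mol H = 2 × 0.0679 g H₂O ÷ 18.015 g/mol = 0.007538 mol
mol N = 2 × 0.317 g N₂ ÷ 28.014 g/mol = 0.02263 mol
Divide by the smallest (0.007538 mol): C 2.999, H 1.000, N 3.002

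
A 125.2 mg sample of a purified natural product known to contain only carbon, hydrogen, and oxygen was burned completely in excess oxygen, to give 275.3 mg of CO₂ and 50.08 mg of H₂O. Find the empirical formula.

mol C = 0.2753 g CO₂ ÷ 44.009 g/mol = 0.0062555 mol
mol H = 2 × 0.05008 g H₂O ÷ 18.015 g/mol = 0.0055598 mol
mass O = 0.1252 − (0.075135 + 0.0056043) = 0.044460 g → mol O = 0.044460 ÷ 15.999 = 0.0027790 mol
Divide by the smallest (0.0027790 mol): C 2.251, H 2.001, O 1.000
Multiplying each by 4 gives whole numbers: C 9.00, H 8.00, O 4.00

C9H8O4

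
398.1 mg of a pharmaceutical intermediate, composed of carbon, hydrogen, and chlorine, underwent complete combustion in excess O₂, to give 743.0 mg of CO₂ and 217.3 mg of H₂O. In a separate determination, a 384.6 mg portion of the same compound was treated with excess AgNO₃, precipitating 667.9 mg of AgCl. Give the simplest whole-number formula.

C7H10Cl2

mol C = 0.7430 g CO₂ ÷ 44.009 g/mol = 0.016883 mol
mol H = 2 × 0.2173 g H₂O ÷ 18.015 g/mol = 0.024124 mol
From the AgCl data: mol Cl per gram of compound = (0.6679 ÷ 143.318) ÷ 0.3846 = 0.012117 mol/g, so in the 0.3981 g combustion sample mol Cl = 0.0048238 mol
Divide by the smallest (0.0048238 mol): C 3.500, H 5.001, Cl 1.000
Multiplying each by 2 gives whole numbers: C 7.00, H 10.00, Cl 2.00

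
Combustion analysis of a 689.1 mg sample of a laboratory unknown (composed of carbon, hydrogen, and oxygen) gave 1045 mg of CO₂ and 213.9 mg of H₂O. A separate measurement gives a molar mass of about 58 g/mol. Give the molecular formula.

mol C = 1.045 g CO₂ ÷ 44.009 g/mol = 0.023745 mol
mol H = 2 × 0.2139 g H₂O ÷ 18.015 g/mol = 0.023747 mol
mass O = 0.6891 − (0.28520 + 0.023937) = 0.37996 g → mol O = 0.37996 ÷ 15.999 = 0.023749 mol
Divide by the smallest (0.023745 mol): C 1.000, H 1.000, O 1.000
Empirical formula: CHO
Empirical-formula mass = 29.02 g/mol; 58 ÷ 29.02 ≈ 2, so the molecular formula is C2H2O2.

C2H2O2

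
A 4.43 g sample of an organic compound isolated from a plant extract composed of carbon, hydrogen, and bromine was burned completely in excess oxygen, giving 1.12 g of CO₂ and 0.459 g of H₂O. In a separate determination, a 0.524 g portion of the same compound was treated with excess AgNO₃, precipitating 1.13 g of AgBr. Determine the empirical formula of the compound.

CH2Br2

mol C = 1.12 g CO₂ ÷ 44.009 g/mol = 0.02545 mol
mol H = 2 × 0.459 g H₂O ÷ 18.015 g/mol = 0.05096 mol
From the AgBr data: mol Br per gram of compound = (1.13 ÷ 187.772) ÷ 0.524 = 0.01148 mol/g, so in the 4.43 g combustion sample mol Br = 0.05088 mol
Divide by the smallest (0.02545 mol): C 1.000, H 2.002, Br 1.999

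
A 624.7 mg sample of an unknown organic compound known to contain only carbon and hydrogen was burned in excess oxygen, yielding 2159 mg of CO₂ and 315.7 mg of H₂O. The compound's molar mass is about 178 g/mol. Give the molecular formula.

mol C = 2.159 g CO₂ ÷ 44.009 g/mol = 0.049058 mol
mol H = 2 × 0.3157 g H₂O ÷ 18.015 g/mol = 0.035049 mol
Divide by the smallest (0.035049 mol): C 1.400, H 1.000
Multiplying each by 5 gives whole numbers: C 7.00, H 5.00
Empirical formula: C7H5
Empirical-formula mass = 89.12 g/mol; 178 ÷ 89.12 ≈ 2, so the molecular formula is C14H10.

C14H10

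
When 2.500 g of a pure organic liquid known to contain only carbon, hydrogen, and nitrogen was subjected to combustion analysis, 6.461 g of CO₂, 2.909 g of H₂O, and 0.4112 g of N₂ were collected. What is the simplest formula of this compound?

mol C = 6.461 g CO₂ ÷ 44.009 g/mol = 0.14681 mol
mol H = 2 × 2.909 g H₂O ÷ 18.015 g/mol = 0.32295 mol
mol N = 2 × 0.4112 g N₂ ÷ 28.014 g/mol = 0.029357 mol
Divide by the smallest (0.029357 mol): C 5.001, H 11.001, N 1.000

C5H11N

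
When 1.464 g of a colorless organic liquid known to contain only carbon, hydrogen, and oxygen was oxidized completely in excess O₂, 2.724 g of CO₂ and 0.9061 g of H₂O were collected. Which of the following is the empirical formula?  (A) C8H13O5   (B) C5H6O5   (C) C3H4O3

mol C = 2.724 g CO₂ ÷ 44.009 g/mol = 0.061896 mol
mol H = 2 × 0.9061 g H₂O ÷ 18.015 g/mol = 0.10059 mol
mass O = 1.464 − (0.74344 + 0.10140) = 0.61916 g → mol O = 0.61916 ÷ 15.999 = 0.038700 mol
Divide by the smallest (0.038700 mol): C 1.599, H 2.599, O 1.000
Multiplying each by 5 gives whole numbers: C 8.00, H 13.00, O 5.00

(A) C8H13O5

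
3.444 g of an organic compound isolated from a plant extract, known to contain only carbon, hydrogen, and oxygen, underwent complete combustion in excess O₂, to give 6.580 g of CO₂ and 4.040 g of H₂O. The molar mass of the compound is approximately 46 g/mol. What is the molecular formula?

mol C = 6.580 g CO₂ ÷ 44.009 g/mol = 0.14951 mol
mol H = 2 × 4.040 g H₂O ÷ 18.015 g/mol = 0.44852 mol
mass O = 3.444 − (1.7958 + 0.45210) = 1.1961 g → mol O = 1.1961 ÷ 15.999 = 0.074759 mol
Divide by the smallest (0.074759 mol): C 2.000, H 5.999, O 1.000
Empirical formula: C2H6O
Empirical-formula mass = 46.07 g/mol; 46 ÷ 46.07 ≈ 1, so the molecular formula is C2H6O.

C2H6O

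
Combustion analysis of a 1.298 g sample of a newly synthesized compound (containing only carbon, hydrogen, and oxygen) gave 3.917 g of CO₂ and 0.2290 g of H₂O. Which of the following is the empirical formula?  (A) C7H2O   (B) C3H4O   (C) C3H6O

(A) C7H2O

mol C = 3.917 g CO₂ ÷ 44.009 g/mol = 0.089005 mol
mol H = 2 × 0.2290 g H₂O ÷ 18.015 g/mol = 0.025423 mol
mass O = 1.298 − (1.0690 + 0.025627) = 0.20334 g → mol O = 0.20334 ÷ 15.999 = 0.012710 mol
Divide by the smallest (0.012710 mol): C 7.003, H 2.000, O 1.000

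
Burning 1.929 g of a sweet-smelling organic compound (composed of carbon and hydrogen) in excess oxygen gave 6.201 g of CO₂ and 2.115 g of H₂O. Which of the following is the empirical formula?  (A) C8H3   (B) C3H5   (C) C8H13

(B) C3H5

mol C = 6.201 g CO₂ ÷ 44.009 g/mol = 0.14090 mol
mol H = 2 × 2.115 g H₂O ÷ 18.015 g/mol = 0.23480 mol
Divide by the smallest (0.14090 mol): C 1.000, H 1.666
Multiplying each by 3 gives whole numbers: C 3.00, H 5.00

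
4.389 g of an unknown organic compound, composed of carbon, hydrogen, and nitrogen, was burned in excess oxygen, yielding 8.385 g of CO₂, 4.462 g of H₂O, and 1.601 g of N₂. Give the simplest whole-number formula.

C5H13N3

mol C = 8.385 g CO₂ ÷ 44.009 g/mol = 0.19053 mol
mol H = 2 × 4.462 g H₂O ÷ 18.015 g/mol = 0.49536 mol
mol N = 2 × 1.601 g N₂ ÷ 28.014 g/mol = 0.11430 mol
Divide by the smallest (0.11430 mol): C 1.667, H 4.334, N 1.000
Multiplying each by 3 gives whole numbers: C 5.00, H 13.00, N 3.00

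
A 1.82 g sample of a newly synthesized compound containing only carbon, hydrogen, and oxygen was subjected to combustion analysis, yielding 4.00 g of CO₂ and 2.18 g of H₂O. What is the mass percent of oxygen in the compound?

mol C = 4.00 g CO₂ ÷ 44.009 g/mol = 0.09089 mol
mol H = 2 × 2.18 g H₂O ÷ 18.015 g/mol = 0.2420 mol
mass O = 1.82 − (1.092 + 0.2440) = 0.4844 g → mol O = 0.4844 ÷ 15.999 = 0.03027 mol
mass % O = 0.4844 g ÷ 1.82 g × 100%

26.6%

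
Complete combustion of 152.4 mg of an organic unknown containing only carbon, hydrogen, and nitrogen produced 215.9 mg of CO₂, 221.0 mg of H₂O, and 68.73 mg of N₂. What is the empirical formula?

CH5N

mol C = 0.2159 g CO₂ ÷ 44.009 g/mol = 0.0049058 mol
mol H = 2 × 0.2210 g H₂O ÷ 18.015 g/mol = 0.024535 mol
mol N = 2 × 0.06873 g N₂ ÷ 28.014 g/mol = 0.0049068 mol
Divide by the smallest (0.0049058 mol): C 1.000, H 5.001, N 1.000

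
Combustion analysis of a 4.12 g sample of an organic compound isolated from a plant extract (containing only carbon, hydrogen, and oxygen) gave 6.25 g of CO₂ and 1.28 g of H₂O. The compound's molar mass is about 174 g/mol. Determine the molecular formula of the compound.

mol C = 6.25 g CO₂ ÷ 44.009 g/mol = 0.1420 mol
mol H = 2 × 1.28 g H₂O ÷ 18.015 g/mol = 0.1421 mol
mass O = 4.12 − (1.706 + 0.1432) = 2.271 g → mol O = 2.271 ÷ 15.999 = 0.1419 mol
Divide by the smallest (0.1419 mol): C 1.000, H 1.001, O 1.000
Empirical formula: CHO
Empirical-formula mass = 29.02 g/mol; 174 ÷ 29.02 ≈ 6, so the molecular formula is C6H6O6.

C6H6O6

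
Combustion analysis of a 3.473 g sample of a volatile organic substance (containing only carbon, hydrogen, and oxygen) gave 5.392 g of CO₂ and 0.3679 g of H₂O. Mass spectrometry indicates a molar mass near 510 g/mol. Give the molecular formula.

mol C = 5.392 g CO₂ ÷ 44.009 g/mol = 0.12252 mol
mol H = 2 × 0.3679 g H₂O ÷ 18.015 g/mol = 0.040844 mol
mass O = 3.473 − (1.4716 + 0.041170) = 1.9602 g → mol O = 1.9602 ÷ 15.999 = 0.12252 mol
Divide by the smallest (0.040844 mol): C 3.000, H 1.000, O 3.000
Empirical formula: C3HO3
Empirical-formula mass = 85.04 g/mol; 510 ÷ 85.04 ≈ 6, so the molecular formula is C18H6O18.

C18H6O18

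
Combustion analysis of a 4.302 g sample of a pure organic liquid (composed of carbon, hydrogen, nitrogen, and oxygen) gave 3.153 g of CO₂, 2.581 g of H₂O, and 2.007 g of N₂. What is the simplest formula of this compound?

CH4N2O

mol C = 3.153 g CO₂ ÷ 44.009 g/mol = 0.071644 mol
mol H = 2 × 2.581 g H₂O ÷ 18.015 g/mol = 0.28654 mol
mol N = 2 × 2.007 g N₂ ÷ 28.014 g/mol = 0.14329 mol
mass O = 4.302 − (0.86052 + 0.28883 + 2.0070) = 1.1456 g → mol O = 1.1456 ÷ 15.999 = 0.071607 mol
Divide by the smallest (0.071607 mol): C 1.001, H 4.002, N 2.001, O 1.000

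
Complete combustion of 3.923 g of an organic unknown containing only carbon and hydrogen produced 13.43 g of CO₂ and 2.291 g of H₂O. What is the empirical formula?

C6H5

mol C = 13.43 g CO₂ ÷ 44.009 g/mol = 0.30516 mol
mol H = 2 × 2.291 g H₂O ÷ 18.015 g/mol = 0.25434 mol
Divide by the smallest (0.25434 mol): C 1.200, H 1.000
Multiplying each by 5 gives whole numbers: C 6.00, H 5.00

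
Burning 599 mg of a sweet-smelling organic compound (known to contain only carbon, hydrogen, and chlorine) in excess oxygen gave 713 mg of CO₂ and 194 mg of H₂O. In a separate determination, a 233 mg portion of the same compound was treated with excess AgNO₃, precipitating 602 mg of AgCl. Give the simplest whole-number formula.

C3H4Cl2

mol C = 0.713 g CO₂ ÷ 44.009 g/mol = 0.01620 mol
mol H = 2 × 0.194 g H₂O ÷ 18.015 g/mol = 0.02154 mol
From the AgCl data: mol Cl per gram of compound = (0.602 ÷ 143.318) ÷ 0.233 = 0.01803 mol/g, so in the 0.599 g combustion sample mol Cl = 0.01080 mol
Divide by the smallest (0.01080 mol): C 1.500, H 1.994, Cl 1.000
Multiplying each by 2 gives whole numbers: C 3.00, H 3.99, Cl 2.00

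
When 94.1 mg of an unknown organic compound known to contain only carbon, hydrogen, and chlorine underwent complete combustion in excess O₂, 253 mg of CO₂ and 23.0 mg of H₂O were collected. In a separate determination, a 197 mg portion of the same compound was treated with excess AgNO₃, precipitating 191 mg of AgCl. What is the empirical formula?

mol C = 0.253 g CO₂ ÷ 44.009 g/mol = 0.005749 mol
mol H = 2 × 0.0230 g H₂O ÷ 18.015 g/mol = 0.002553 mol
From the AgCl data: mol Cl per gram of compound = (0.191 ÷ 143.318) ÷ 0.197 = 0.006765 mol/g, so in the 0.0941 g combustion sample mol Cl = 0.0006366 mol
Divide by the smallest (0.0006366 mol): C 9.031, H 4.011, Cl 1.000

C9H4Cl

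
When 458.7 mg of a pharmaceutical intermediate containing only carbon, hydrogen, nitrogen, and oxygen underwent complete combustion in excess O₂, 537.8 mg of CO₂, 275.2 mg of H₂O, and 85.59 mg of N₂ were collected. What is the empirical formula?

mol C = 0.5378 g CO₂ ÷ 44.009 g/mol = 0.012220 mol
mol H = 2 × 0.2752 g H₂O ÷ 18.015 g/mol = 0.030552 mol
mol N = 2 × 0.08559 g N₂ ÷ 28.014 g/mol = 0.0061105 mol
mass O = 0.4587 − (0.14678 + 0.030797 + 0.085590) = 0.19554 g → mol O = 0.19554 ÷ 15.999 = 0.012222 mol
Divide by the smallest (0.0061105 mol): C 2.000, H 5.000, N 1.000, O 2.000

C2H5NO2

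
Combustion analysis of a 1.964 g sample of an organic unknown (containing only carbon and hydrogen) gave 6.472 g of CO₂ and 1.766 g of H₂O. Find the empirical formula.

mol C = 6.472 g CO₂ ÷ 44.009 g/mol = 0.14706 mol
mol H = 2 × 1.766 g H₂O ÷ 18.015 g/mol = 0.19606 mol
Divide by the smallest (0.14706 mol): C 1.000, H 1.333
Multiplying each by 3 gives whole numbers: C 3.00, H 4.00

C3H4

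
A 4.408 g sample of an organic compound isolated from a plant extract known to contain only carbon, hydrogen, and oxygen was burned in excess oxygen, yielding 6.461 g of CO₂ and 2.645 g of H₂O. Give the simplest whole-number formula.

CH2O

mol C = 6.461 g CO₂ ÷ 44.009 g/mol = 0.14681 mol
mol H = 2 × 2.645 g H₂O ÷ 18.015 g/mol = 0.29364 mol
mass O = 4.408 − (1.7633 + 0.29599) = 2.3487 g → mol O = 2.3487 ÷ 15.999 = 0.14680 mol
Divide by the smallest (0.14680 mol): C 1.000, H 2.000, O 1.000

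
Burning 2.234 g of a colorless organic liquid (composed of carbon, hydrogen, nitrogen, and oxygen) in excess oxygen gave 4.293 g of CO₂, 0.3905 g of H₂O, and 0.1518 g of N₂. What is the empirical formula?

C9H4NO5

mol C = 4.293 g CO₂ ÷ 44.009 g/mol = 0.097548 mol
mol H = 2 × 0.3905 g H₂O ÷ 18.015 g/mol = 0.043353 mol
mol N = 2 × 0.1518 g N₂ ÷ 28.014 g/mol = 0.010837 mol
mass O = 2.234 − (1.1717 + 0.043700 + 0.15180) = 0.86685 g → mol O = 0.86685 ÷ 15.999 = 0.054181 mol
Divide by the smallest (0.010837 mol): C 9.001, H 4.000, N 1.000, O 4.999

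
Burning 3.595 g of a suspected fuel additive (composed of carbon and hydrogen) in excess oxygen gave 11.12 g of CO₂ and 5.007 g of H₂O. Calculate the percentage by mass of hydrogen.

15.59%

mol C = 11.12 g CO₂ ÷ 44.009 g/mol = 0.25268 mol
mol H = 2 × 5.007 g H₂O ÷ 18.015 g/mol = 0.55587 mol
mass % H = 0.56032 g ÷ 3.595 g × 100%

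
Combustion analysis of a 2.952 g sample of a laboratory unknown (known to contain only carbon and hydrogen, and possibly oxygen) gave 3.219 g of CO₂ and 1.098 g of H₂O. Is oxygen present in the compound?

mol C = 3.219 g CO₂ ÷ 44.009 g/mol = 0.073144 mol
mol H = 2 × 1.098 g H₂O ÷ 18.015 g/mol = 0.12190 mol
C and H account for only 1.0014 g of the 2.952 g sample; the remaining 1.9506 g must be oxygen.

yes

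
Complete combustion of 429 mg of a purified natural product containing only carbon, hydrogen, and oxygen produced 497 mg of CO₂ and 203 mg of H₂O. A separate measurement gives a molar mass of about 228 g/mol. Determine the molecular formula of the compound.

C6H12O9

mol C = 0.497 g CO₂ ÷ 44.009 g/mol = 0.01129 mol
mol H = 2 × 0.203 g H₂O ÷ 18.015 g/mol = 0.02254 mol
mass O = 0.429 − (0.1356 + 0.02272) = 0.2706 g → mol O = 0.2706 ÷ 15.999 = 0.01692 mol
Divide by the smallest (0.01129 mol): C 1.000, H 1.996, O 1.498
Multiplying each by 2 gives whole numbers: C 2.00, H 3.99, O 3.00
Empirical formula: C2H4O3
Empirical-formula mass = 76.05 g/mol; 228 ÷ 76.05 ≈ 3, so the molecular formula is C6H12O9.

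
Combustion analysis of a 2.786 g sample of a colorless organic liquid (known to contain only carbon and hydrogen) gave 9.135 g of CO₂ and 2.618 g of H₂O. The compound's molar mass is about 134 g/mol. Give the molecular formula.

mol C = 9.135 g CO₂ ÷ 44.009 g/mol = 0.20757 mol
mol H = 2 × 2.618 g H₂O ÷ 18.015 g/mol = 0.29065 mol
Divide by the smallest (0.20757 mol): C 1.000, H 1.400
Multiplying each by 5 gives whole numbers: C 5.00, H 7.00
Empirical formula: C5H7
Empirical-formula mass = 67.11 g/mol; 134 ÷ 67.11 ≈ 2, so the molecular formula is C10H14.

C10H14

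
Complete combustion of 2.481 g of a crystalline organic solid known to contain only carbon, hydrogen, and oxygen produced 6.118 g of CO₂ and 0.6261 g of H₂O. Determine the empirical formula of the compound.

mol C = 6.118 g CO₂ ÷ 44.009 g/mol = 0.13902 mol
mol H = 2 × 0.6261 g H₂O ÷ 18.015 g/mol = 0.069509 mol
mass O = 2.481 − (1.6697 + 0.070065) = 0.74120 g → mol O = 0.74120 ÷ 15.999 = 0.046328 mol
Divide by the smallest (0.046328 mol): C 3.001, H 1.500, O 1.000
Multiplying each by 2 gives whole numbers: C 6.00, H 3.00, O 2.00

C6H3O2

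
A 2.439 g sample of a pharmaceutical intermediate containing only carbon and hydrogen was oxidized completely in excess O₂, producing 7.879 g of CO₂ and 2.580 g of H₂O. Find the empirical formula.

mol C = 7.879 g CO₂ ÷ 44.009 g/mol = 0.17903 mol
mol H = 2 × 2.580 g H₂O ÷ 18.015 g/mol = 0.28643 mol
Divide by the smallest (0.17903 mol): C 1.000, H 1.600
Multiplying each by 5 gives whole numbers: C 5.00, H 8.00

C5H8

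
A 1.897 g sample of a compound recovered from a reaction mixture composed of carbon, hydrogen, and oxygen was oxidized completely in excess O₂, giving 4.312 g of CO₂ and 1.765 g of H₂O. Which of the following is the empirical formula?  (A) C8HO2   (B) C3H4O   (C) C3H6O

(C) C3H6O

mol C = 4.312 g CO₂ ÷ 44.009 g/mol = 0.097980 mol
mol H = 2 × 1.765 g H₂O ÷ 18.015 g/mol = 0.19595 mol
mass O = 1.897 − (1.1768 + 0.19752) = 0.52265 g → mol O = 0.52265 ÷ 15.999 = 0.032667 mol
Divide by the smallest (0.032667 mol): C 2.999, H 5.998, O 1.000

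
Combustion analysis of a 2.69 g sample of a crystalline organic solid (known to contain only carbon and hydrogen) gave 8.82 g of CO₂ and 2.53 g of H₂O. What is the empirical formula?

mol C = 8.82 g CO₂ ÷ 44.009 g/mol = 0.2004 mol
mol H = 2 × 2.53 g H₂O ÷ 18.015 g/mol = 0.2809 mol
Divide by the smallest (0.2004 mol): C 1.000, H 1.401
Multiplying each by 5 gives whole numbers: C 5.00, H 7.01

C5H7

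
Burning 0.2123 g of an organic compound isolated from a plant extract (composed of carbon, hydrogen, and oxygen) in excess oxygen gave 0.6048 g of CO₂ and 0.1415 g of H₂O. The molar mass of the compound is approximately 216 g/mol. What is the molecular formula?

C14H16O2

mol C = 0.6048 g CO₂ ÷ 44.009 g/mol = 0.013743 mol
mol H = 2 × 0.1415 g H₂O ÷ 18.015 g/mol = 0.015709 mol
mass O = 0.2123 − (0.16506 + 0.015835) = 0.031402 g → mol O = 0.031402 ÷ 15.999 = 0.0019628 mol
Divide by the smallest (0.0019628 mol): C 7.002, H 8.004, O 1.000
Empirical formula: C7H8O
Empirical-formula mass = 108.14 g/mol; 216 ÷ 108.14 ≈ 2, so the molecular formula is C14H16O2.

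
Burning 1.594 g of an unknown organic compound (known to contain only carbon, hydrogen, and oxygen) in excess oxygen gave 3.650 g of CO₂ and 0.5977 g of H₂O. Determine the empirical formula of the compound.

C5H4O2

mol C = 3.650 g CO₂ ÷ 44.009 g/mol = 0.082938 mol
mol H = 2 × 0.5977 g H₂O ÷ 18.015 g/mol = 0.066356 mol
mass O = 1.594 − (0.99616 + 0.066887) = 0.53095 g → mol O = 0.53095 ÷ 15.999 = 0.033186 mol
Divide by the smallest (0.033186 mol): C 2.499, H 1.999, O 1.000
Multiplying each by 2 gives whole numbers: C 5.00, H 4.00, O 2.00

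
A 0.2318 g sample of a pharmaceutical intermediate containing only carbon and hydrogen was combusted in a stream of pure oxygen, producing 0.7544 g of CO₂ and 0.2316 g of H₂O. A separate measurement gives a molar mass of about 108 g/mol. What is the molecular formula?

C8H12

mol C = 0.7544 g CO₂ ÷ 44.009 g/mol = 0.017142 mol
mol H = 2 × 0.2316 g H₂O ÷ 18.015 g/mol = 0.025712 mol
Divide by the smallest (0.017142 mol): C 1.000, H 1.500
Multiplying each by 2 gives whole numbers: C 2.00, H 3.00
Empirical formula: C2H3
Empirical-formula mass = 27.05 g/mol; 108 ÷ 27.05 ≈ 4, so the molecular formula is C8H12.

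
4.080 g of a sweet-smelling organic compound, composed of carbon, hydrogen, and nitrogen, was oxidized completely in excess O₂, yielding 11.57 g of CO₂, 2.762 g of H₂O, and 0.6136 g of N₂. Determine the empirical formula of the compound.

mol C = 11.57 g CO₂ ÷ 44.009 g/mol = 0.26290 mol
mol H = 2 × 2.762 g H₂O ÷ 18.015 g/mol = 0.30663 mol
mol N = 2 × 0.6136 g N₂ ÷ 28.014 g/mol = 0.043807 mol
Divide by the smallest (0.043807 mol): C 6.001, H 7.000, N 1.000

C6H7N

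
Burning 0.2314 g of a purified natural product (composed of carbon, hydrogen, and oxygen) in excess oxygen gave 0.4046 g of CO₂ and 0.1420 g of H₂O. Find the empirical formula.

mol C = 0.4046 g CO₂ ÷ 44.009 g/mol = 0.0091936 mol
mol H = 2 × 0.1420 g H₂O ÷ 18.015 g/mol = 0.015765 mol
mass O = 0.2314 − (0.11042 + 0.015891) = 0.10509 g → mol O = 0.10509 ÷ 15.999 = 0.0065682 mol
Divide by the smallest (0.0065682 mol): C 1.400, H 2.400, O 1.000
Multiplying each by 5 gives whole numbers: C 7.00, H 12.00, O 5.00

C7H12O5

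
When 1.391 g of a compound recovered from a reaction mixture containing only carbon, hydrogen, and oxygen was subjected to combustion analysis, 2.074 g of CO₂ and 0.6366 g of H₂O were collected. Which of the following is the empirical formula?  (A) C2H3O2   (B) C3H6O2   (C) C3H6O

(A) C2H3O2

mol C = 2.074 g CO₂ ÷ 44.009 g/mol = 0.047127 mol
mol H = 2 × 0.6366 g H₂O ÷ 18.015 g/mol = 0.070674 mol
mass O = 1.391 − (0.56604 + 0.071240) = 0.75372 g → mol O = 0.75372 ÷ 15.999 = 0.047111 mol
Divide by the smallest (0.047111 mol): C 1.000, H 1.500, O 1.000
Multiplying each by 2 gives whole numbers: C 2.00, H 3.00, O 2.00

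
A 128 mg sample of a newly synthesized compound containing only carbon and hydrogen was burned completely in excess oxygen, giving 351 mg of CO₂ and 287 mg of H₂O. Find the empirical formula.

mol C = 0.351 g CO₂ ÷ 44.009 g/mol = 0.007976 mol
mol H = 2 × 0.287 g H₂O ÷ 18.015 g/mol = 0.03186 mol
Divide by the smallest (0.007976 mol): C 1.000, H 3.995

CH4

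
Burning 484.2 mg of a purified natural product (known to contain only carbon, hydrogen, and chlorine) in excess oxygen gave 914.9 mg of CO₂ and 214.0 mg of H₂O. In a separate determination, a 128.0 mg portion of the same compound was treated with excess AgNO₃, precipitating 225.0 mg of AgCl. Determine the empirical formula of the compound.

C7H8Cl2

mol C = 0.9149 g CO₂ ÷ 44.009 g/mol = 0.020789 mol
mol H = 2 × 0.2140 g H₂O ÷ 18.015 g/mol = 0.023758 mol
From the AgCl data: mol Cl per gram of compound = (0.2250 ÷ 143.318) ÷ 0.1280 = 0.012265 mol/g, so in the 0.4842 g combustion sample mol Cl = 0.0059388 mol
Divide by the smallest (0.0059388 mol): C 3.501, H 4.000, Cl 1.000
Multiplying each by 2 gives whole numbers: C 7.00, H 8.00, Cl 2.00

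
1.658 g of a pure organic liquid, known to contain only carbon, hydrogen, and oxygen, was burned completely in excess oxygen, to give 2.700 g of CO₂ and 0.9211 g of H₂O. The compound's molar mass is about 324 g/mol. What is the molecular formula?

C12H20O10

mol C = 2.700 g CO₂ ÷ 44.009 g/mol = 0.061351 mol
mol H = 2 × 0.9211 g H₂O ÷ 18.015 g/mol = 0.10226 mol
mass O = 1.658 − (0.73689 + 0.10308) = 0.81803 g → mol O = 0.81803 ÷ 15.999 = 0.051130 mol
Divide by the smallest (0.051130 mol): C 1.200, H 2.000, O 1.000
Multiplying each by 5 gives whole numbers: C 6.00, H 10.00, O 5.00
Empirical formula: C6H10O5
Empirical-formula mass = 162.14 g/mol; 324 ÷ 162.14 ≈ 2, so the molecular formula is C12H20O10.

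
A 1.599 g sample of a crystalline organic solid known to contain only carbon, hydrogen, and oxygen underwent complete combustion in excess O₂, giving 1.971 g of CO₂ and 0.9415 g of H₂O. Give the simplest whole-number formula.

mol C = 1.971 g CO₂ ÷ 44.009 g/mol = 0.044786 mol
mol H = 2 × 0.9415 g H₂O ÷ 18.015 g/mol = 0.10452 mol
mass O = 1.599 − (0.53793 + 0.10536) = 0.95571 g → mol O = 0.95571 ÷ 15.999 = 0.059736 mol
Divide by the smallest (0.044786 mol): C 1.000, H 2.334, O 1.334
Multiplying each by 3 gives whole numbers: C 3.00, H 7.00, O 4.00

C3H7O4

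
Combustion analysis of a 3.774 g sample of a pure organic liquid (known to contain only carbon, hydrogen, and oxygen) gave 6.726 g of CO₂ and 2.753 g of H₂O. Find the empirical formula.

mol C = 6.726 g CO₂ ÷ 44.009 g/mol = 0.15283 mol
mol H = 2 × 2.753 g H₂O ÷ 18.015 g/mol = 0.30563 mol
mass O = 3.774 − (1.8357 + 0.30808) = 1.6303 g → mol O = 1.6303 ÷ 15.999 = 0.10190 mol
Divide by the smallest (0.10190 mol): C 1.500, H 2.999, O 1.000
Multiplying each by 2 gives whole numbers: C 3.00, H 6.00, O 2.00

C3H6O2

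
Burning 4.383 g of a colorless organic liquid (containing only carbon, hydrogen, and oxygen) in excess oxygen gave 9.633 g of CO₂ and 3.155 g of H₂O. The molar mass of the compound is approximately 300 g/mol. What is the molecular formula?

mol C = 9.633 g CO₂ ÷ 44.009 g/mol = 0.21889 mol
mol H = 2 × 3.155 g H₂O ÷ 18.015 g/mol = 0.35026 mol
mass O = 4.383 − (2.6291 + 0.35307) = 1.4009 g → mol O = 1.4009 ÷ 15.999 = 0.087561 mol
Divide by the smallest (0.087561 mol): C 2.500, H 4.000, O 1.000
Multiplying each by 2 gives whole numbers: C 5.00, H 8.00, O 2.00
Empirical formula: C5H8O2
Empirical-formula mass = 100.12 g/mol; 300 ÷ 100.12 ≈ 3, so the molecular formula is C15H24O6.

C15H24O6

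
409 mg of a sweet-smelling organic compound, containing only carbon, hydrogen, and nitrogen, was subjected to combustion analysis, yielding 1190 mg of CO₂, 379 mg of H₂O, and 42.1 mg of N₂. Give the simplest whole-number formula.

mol C = 1.19 g CO₂ ÷ 44.009 g/mol = 0.02704 mol
mol H = 2 × 0.379 g H₂O ÷ 18.015 g/mol = 0.04208 mol
mol N = 2 × 0.0421 g N₂ ÷ 28.014 g/mol = 0.003006 mol
Divide by the smallest (0.003006 mol): C 8.996, H 13.999, N 1.000

C9H14N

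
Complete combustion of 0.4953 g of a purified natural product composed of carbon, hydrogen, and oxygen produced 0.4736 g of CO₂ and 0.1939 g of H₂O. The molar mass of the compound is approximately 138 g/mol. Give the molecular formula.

C3H6O6

mol C = 0.4736 g CO₂ ÷ 44.009 g/mol = 0.010761 mol
mol H = 2 × 0.1939 g H₂O ÷ 18.015 g/mol = 0.021527 mol
mass O = 0.4953 − (0.12926 + 0.021699) = 0.34435 g → mol O = 0.34435 ÷ 15.999 = 0.021523 mol
Divide by the smallest (0.010761 mol): C 1.000, H 2.000, O 2.000
Empirical formula: CH2O2
Empirical-formula mass = 46.02 g/mol; 138 ÷ 46.02 ≈ 3, so the molecular formula is C3H6O6.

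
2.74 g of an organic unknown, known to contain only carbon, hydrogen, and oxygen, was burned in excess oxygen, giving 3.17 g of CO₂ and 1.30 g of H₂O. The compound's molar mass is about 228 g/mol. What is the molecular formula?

C6H12O9

mol C = 3.17 g CO₂ ÷ 44.009 g/mol = 0.07203 mol
mol H = 2 × 1.30 g H₂O ÷ 18.015 g/mol = 0.1443 mol
mass O = 2.74 − (0.8652 + 0.1455) = 1.729 g → mol O = 1.729 ÷ 15.999 = 0.1081 mol
Divide by the smallest (0.07203 mol): C 1.000, H 2.004, O 1.501
Multiplying each by 2 gives whole numbers: C 2.00, H 4.01, O 3.00
Empirical formula: C2H4O3
Empirical-formula mass = 76.05 g/mol; 228 ÷ 76.05 ≈ 3, so the molecular formula is C6H12O9.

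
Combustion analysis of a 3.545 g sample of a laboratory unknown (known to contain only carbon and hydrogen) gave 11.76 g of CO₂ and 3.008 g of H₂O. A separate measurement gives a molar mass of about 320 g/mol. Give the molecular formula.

mol C = 11.76 g CO₂ ÷ 44.009 g/mol = 0.26722 mol
mol H = 2 × 3.008 g H₂O ÷ 18.015 g/mol = 0.33394 mol
Divide by the smallest (0.26722 mol): C 1.000, H 1.250
Multiplying each by 4 gives whole numbers: C 4.00, H 5.00
Empirical formula: C4H5
Empirical-formula mass = 53.08 g/mol; 320 ÷ 53.08 ≈ 6, so the molecular formula is C24H30.

C24H30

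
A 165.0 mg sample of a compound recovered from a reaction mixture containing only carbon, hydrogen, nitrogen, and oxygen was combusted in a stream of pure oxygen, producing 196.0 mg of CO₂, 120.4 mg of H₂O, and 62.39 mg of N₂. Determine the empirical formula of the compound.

mol C = 0.1960 g CO₂ ÷ 44.009 g/mol = 0.0044536 mol
mol H = 2 × 0.1204 g H₂O ÷ 18.015 g/mol = 0.013367 mol
mol N = 2 × 0.06239 g N₂ ÷ 28.014 g/mol = 0.0044542 mol
mass O = 0.1650 − (0.053493 + 0.013474 + 0.062390) = 0.035644 g → mol O = 0.035644 ÷ 15.999 = 0.0022279 mol
Divide by the smallest (0.0022279 mol): C 1.999, H 6.000, N 1.999, O 1.000

C2H6N2O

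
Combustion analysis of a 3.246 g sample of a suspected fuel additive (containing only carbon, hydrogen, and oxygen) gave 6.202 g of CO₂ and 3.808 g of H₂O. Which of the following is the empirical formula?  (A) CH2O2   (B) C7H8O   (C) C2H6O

(C) C2H6O

mol C = 6.202 g CO₂ ÷ 44.009 g/mol = 0.14093 mol
mol H = 2 × 3.808 g H₂O ÷ 18.015 g/mol = 0.42276 mol
mass O = 3.246 − (1.6927 + 0.42614) = 1.1272 g → mol O = 1.1272 ÷ 15.999 = 0.070454 mol
Divide by the smallest (0.070454 mol): C 2.000, H 6.000, O 1.000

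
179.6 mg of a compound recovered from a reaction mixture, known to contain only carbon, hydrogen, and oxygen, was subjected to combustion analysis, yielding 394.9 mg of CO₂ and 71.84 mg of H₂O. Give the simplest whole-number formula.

mol C = 0.3949 g CO₂ ÷ 44.009 g/mol = 0.0089732 mol
mol H = 2 × 0.07184 g H₂O ÷ 18.015 g/mol = 0.0079756 mol
mass O = 0.1796 − (0.10778 + 0.0080394) = 0.063784 g → mol O = 0.063784 ÷ 15.999 = 0.0039867 mol
Divide by the smallest (0.0039867 mol): C 2.251, H 2.001, O 1.000
Multiplying each by 4 gives whole numbers: C 9.00, H 8.00, O 4.00

C9H8O4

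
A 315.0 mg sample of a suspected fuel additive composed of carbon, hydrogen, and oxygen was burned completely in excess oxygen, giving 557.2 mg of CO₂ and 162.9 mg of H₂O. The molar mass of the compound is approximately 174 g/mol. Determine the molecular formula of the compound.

C7H10O5

mol C = 0.5572 g CO₂ ÷ 44.009 g/mol = 0.012661 mol
mol H = 2 × 0.1629 g H₂O ÷ 18.015 g/mol = 0.018085 mol
mass O = 0.3150 − (0.15207 + 0.018230) = 0.14470 g → mol O = 0.14470 ÷ 15.999 = 0.0090442 mol
Divide by the smallest (0.0090442 mol): C 1.400, H 2.000, O 1.000
Multiplying each by 5 gives whole numbers: C 7.00, H 10.00, O 5.00
Empirical formula: C7H10O5
Empirical-formula mass = 174.15 g/mol; 174 ÷ 174.15 ≈ 1, so the molecular formula is C7H10O5.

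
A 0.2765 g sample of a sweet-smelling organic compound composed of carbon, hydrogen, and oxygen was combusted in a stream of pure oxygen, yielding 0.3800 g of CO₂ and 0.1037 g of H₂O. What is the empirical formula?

mol C = 0.3800 g CO₂ ÷ 44.009 g/mol = 0.0086346 mol
mol H = 2 × 0.1037 g H₂O ÷ 18.015 g/mol = 0.011513 mol
mass O = 0.2765 − (0.10371 + 0.011605) = 0.16119 g → mol O = 0.16119 ÷ 15.999 = 0.010075 mol
Divide by the smallest (0.0086346 mol): C 1.000, H 1.333, O 1.167
Multiplying each by 6 gives whole numbers: C 6.00, H 8.00, O 7.00

C6H8O7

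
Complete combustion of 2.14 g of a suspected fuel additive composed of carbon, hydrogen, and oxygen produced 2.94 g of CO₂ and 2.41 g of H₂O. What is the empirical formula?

mol C = 2.94 g CO₂ ÷ 44.009 g/mol = 0.06680 mol
mol H = 2 × 2.41 g H₂O ÷ 18.015 g/mol = 0.2676 mol
mass O = 2.14 − (0.8024 + 0.2697) = 1.068 g → mol O = 1.068 ÷ 15.999 = 0.06675 mol
Divide by the smallest (0.06675 mol): C 1.001, H 4.008, O 1.000

CH4O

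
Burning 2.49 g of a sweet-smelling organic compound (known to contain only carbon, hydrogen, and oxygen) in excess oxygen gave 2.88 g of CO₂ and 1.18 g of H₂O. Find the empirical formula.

C2H4O3

mol C = 2.88 g CO₂ ÷ 44.009 g/mol = 0.06544 mol
mol H = 2 × 1.18 g H₂O ÷ 18.015 g/mol = 0.1310 mol
mass O = 2.49 − (0.7860 + 0.1320) = 1.572 g → mol O = 1.572 ÷ 15.999 = 0.09825 mol
Divide by the smallest (0.06544 mol): C 1.000, H 2.002, O 1.501
Multiplying each by 2 gives whole numbers: C 2.00, H 4.00, O 3.00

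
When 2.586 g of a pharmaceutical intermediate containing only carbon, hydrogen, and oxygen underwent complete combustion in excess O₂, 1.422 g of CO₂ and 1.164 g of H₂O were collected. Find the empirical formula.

mol C = 1.422 g CO₂ ÷ 44.009 g/mol = 0.032312 mol
mol H = 2 × 1.164 g H₂O ÷ 18.015 g/mol = 0.12923 mol
mass O = 2.586 − (0.38809 + 0.13026) = 2.0676 g → mol O = 2.0676 ÷ 15.999 = 0.12924 mol
Divide by the smallest (0.032312 mol): C 1.000, H 3.999, O 4.000

CH4O4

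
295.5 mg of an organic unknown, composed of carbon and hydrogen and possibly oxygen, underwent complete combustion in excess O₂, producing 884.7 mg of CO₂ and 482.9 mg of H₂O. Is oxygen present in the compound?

mol C = 0.8847 g CO₂ ÷ 44.009 g/mol = 0.020103 mol
mol H = 2 × 0.4829 g H₂O ÷ 18.015 g/mol = 0.053611 mol
C and H together account for 0.29549 g — essentially the entire 0.2955 g sample — so the compound contains no oxygen.

no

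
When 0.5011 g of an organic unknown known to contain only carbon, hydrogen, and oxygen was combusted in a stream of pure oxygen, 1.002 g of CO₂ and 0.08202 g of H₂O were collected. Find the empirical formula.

mol C = 1.002 g CO₂ ÷ 44.009 g/mol = 0.022768 mol
mol H = 2 × 0.08202 g H₂O ÷ 18.015 g/mol = 0.0091057 mol
mass O = 0.5011 − (0.27347 + 0.0091786) = 0.21845 g → mol O = 0.21845 ÷ 15.999 = 0.013654 mol
Divide by the smallest (0.0091057 mol): C 2.500, H 1.000, O 1.500
Multiplying each by 2 gives whole numbers: C 5.00, H 2.00, O 3.00

C5H2O3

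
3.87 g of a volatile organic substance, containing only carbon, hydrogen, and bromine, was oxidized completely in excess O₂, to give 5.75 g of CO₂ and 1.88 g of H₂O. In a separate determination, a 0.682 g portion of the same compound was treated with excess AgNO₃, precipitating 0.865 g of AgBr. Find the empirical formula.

C5H8Br

mol C = 5.75 g CO₂ ÷ 44.009 g/mol = 0.1307 mol
mol H = 2 × 1.88 g H₂O ÷ 18.015 g/mol = 0.2087 mol
From the AgBr data: mol Br per gram of compound = (0.865 ÷ 187.772) ÷ 0.682 = 0.006755 mol/g, so in the 3.87 g combustion sample mol Br = 0.02614 mol
Divide by the smallest (0.02614 mol): C 4.998, H 7.984, Br 1.000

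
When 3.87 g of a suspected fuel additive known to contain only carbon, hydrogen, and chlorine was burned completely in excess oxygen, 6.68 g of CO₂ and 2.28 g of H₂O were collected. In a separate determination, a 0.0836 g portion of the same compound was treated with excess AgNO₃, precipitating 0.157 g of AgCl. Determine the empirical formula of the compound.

mol C = 6.68 g CO₂ ÷ 44.009 g/mol = 0.1518 mol
mol H = 2 × 2.28 g H₂O ÷ 18.015 g/mol = 0.2531 mol
From the AgCl data: mol Cl per gram of compound = (0.157 ÷ 143.318) ÷ 0.0836 = 0.01310 mol/g, so in the 3.87 g combustion sample mol Cl = 0.05071 mol
Divide by the smallest (0.05071 mol): C 2.993, H 4.991, Cl 1.000

C3H5Cl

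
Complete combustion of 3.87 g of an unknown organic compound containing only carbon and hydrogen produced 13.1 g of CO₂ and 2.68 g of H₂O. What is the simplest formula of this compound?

mol C = 13.1 g CO₂ ÷ 44.009 g/mol = 0.2977 mol
mol H = 2 × 2.68 g H₂O ÷ 18.015 g/mol = 0.2975 mol
Divide by the smallest (0.2975 mol): C 1.000, H 1.000

CH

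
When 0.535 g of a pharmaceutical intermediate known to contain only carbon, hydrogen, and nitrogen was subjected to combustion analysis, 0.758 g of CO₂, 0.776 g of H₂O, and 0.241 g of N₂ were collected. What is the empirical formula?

mol C = 0.758 g CO₂ ÷ 44.009 g/mol = 0.01722 mol
mol H = 2 × 0.776 g H₂O ÷ 18.015 g/mol = 0.08615 mol
mol N = 2 × 0.241 g N₂ ÷ 28.014 g/mol = 0.01721 mol
Divide by the smallest (0.01721 mol): C 1.001, H 5.007, N 1.000

CH5N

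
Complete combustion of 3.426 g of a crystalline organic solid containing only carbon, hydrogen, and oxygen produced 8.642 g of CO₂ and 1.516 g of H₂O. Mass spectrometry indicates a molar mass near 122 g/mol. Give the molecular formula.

C7H6O2

mol C = 8.642 g CO₂ ÷ 44.009 g/mol = 0.19637 mol
mol H = 2 × 1.516 g H₂O ÷ 18.015 g/mol = 0.16830 mol
mass O = 3.426 − (2.3586 + 0.16965) = 0.89776 g → mol O = 0.89776 ÷ 15.999 = 0.056114 mol
Divide by the smallest (0.056114 mol): C 3.499, H 2.999, O 1.000
Multiplying each by 2 gives whole numbers: C 7.00, H 6.00, O 2.00
Empirical formula: C7H6O2
Empirical-formula mass = 122.12 g/mol; 122 ÷ 122.12 ≈ 1, so the molecular formula is C7H6O2.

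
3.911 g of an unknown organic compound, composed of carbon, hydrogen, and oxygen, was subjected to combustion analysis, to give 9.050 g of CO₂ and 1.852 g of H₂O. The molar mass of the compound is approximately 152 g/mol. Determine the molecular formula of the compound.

C8H8O3

mol C = 9.050 g CO₂ ÷ 44.009 g/mol = 0.20564 mol
mol H = 2 × 1.852 g H₂O ÷ 18.015 g/mol = 0.20561 mol
mass O = 3.911 − (2.4699 + 0.20725) = 1.2338 g → mol O = 1.2338 ÷ 15.999 = 0.077118 mol
Divide by the smallest (0.077118 mol): C 2.667, H 2.666, O 1.000
Multiplying each by 3 gives whole numbers: C 8.00, H 8.00, O 3.00
Empirical formula: C8H8O3
Empirical-formula mass = 152.15 g/mol; 152 ÷ 152.15 ≈ 1, so the molecular formula is C8H8O3.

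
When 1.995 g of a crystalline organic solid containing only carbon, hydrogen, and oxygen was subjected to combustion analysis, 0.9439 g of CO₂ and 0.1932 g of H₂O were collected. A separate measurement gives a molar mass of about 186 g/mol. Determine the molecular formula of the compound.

mol C = 0.9439 g CO₂ ÷ 44.009 g/mol = 0.021448 mol
mol H = 2 × 0.1932 g H₂O ÷ 18.015 g/mol = 0.021449 mol
mass O = 1.995 − (0.25761 + 0.021620) = 1.7158 g → mol O = 1.7158 ÷ 15.999 = 0.10724 mol
Divide by the smallest (0.021448 mol): C 1.000, H 1.000, O 5.000
Empirical formula: CHO5
Empirical-formula mass = 93.01 g/mol; 186 ÷ 93.01 ≈ 2, so the molecular formula is C2H2O10.

C2H2O10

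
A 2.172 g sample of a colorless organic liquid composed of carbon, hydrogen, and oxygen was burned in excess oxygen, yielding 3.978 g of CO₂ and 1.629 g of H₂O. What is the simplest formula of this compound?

mol C = 3.978 g CO₂ ÷ 44.009 g/mol = 0.090391 mol
mol H = 2 × 1.629 g H₂O ÷ 18.015 g/mol = 0.18085 mol
mass O = 2.172 − (1.0857 + 0.18230) = 0.90402 g → mol O = 0.90402 ÷ 15.999 = 0.056505 mol
Divide by the smallest (0.056505 mol): C 1.600, H 3.201, O 1.000
Multiplying each by 5 gives whole numbers: C 8.00, H 16.00, O 5.00

C8H16O5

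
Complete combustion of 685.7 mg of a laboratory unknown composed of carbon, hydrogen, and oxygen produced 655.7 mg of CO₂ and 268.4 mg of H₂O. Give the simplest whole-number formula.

mol C = 0.6557 g CO₂ ÷ 44.009 g/mol = 0.014899 mol
mol H = 2 × 0.2684 g H₂O ÷ 18.015 g/mol = 0.029797 mol
mass O = 0.6857 − (0.17895 + 0.030036) = 0.47671 g → mol O = 0.47671 ÷ 15.999 = 0.029796 mol
Divide by the smallest (0.014899 mol): C 1.000, H 2.000, O 2.000

CH2O2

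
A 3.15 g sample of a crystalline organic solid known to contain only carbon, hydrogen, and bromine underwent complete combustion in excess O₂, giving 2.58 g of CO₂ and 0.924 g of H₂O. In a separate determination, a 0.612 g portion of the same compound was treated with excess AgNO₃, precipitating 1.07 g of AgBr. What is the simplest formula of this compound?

mol C = 2.58 g CO₂ ÷ 44.009 g/mol = 0.05862 mol
mol H = 2 × 0.924 g H₂O ÷ 18.015 g/mol = 0.1026 mol
From the AgBr data: mol Br per gram of compound = (1.07 ÷ 187.772) ÷ 0.612 = 0.009311 mol/g, so in the 3.15 g combustion sample mol Br = 0.02933 mol
Divide by the smallest (0.02933 mol): C 1.999, H 3.497, Br 1.000
Multiplying each by 2 gives whole numbers: C 4.00, H 6.99, Br 2.00

C4H7Br2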